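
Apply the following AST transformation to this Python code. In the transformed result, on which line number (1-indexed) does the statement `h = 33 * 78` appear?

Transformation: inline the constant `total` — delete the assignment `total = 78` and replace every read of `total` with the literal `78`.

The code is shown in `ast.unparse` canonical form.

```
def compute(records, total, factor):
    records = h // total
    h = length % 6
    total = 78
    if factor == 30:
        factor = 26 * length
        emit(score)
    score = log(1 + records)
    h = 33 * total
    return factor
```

8

Transformed code:
def compute(records, total, factor):
    records = h // 78
    h = length % 6
    if factor == 30:
        factor = 26 * length
        emit(score)
    score = log(1 + records)
    h = 33 * 78
    return factor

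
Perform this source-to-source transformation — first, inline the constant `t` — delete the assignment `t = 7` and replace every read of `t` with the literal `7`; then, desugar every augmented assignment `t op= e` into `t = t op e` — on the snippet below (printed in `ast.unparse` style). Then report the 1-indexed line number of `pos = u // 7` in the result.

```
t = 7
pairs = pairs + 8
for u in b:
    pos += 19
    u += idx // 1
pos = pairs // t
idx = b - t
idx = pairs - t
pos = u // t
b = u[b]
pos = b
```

Transformed code:
pairs = pairs + 8
for u in b:
    pos = pos + 19
    u = u + idx // 1
pos = pairs // 7
idx = b - 7
idx = pairs - 7
pos = u // 7
b = u[b]
pos = b

8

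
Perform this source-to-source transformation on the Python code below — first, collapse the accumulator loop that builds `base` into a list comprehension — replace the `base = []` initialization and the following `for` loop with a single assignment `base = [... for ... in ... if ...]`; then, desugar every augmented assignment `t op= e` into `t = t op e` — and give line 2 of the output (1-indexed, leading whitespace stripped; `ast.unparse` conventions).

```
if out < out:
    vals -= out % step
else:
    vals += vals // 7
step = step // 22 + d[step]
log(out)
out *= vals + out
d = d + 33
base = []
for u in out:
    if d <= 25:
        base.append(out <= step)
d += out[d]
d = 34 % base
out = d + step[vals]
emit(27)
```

Transformed code:
if out < out:
    vals = vals - out % step
else:
    vals = vals + vals // 7
step = step // 22 + d[step]
log(out)
out = out * (vals + out)
d = d + 33
base = [out <= step for u in out if d <= 25]
d = d + out[d]
d = 34 % base
out = d + step[vals]
emit(27)

vals = vals - out % step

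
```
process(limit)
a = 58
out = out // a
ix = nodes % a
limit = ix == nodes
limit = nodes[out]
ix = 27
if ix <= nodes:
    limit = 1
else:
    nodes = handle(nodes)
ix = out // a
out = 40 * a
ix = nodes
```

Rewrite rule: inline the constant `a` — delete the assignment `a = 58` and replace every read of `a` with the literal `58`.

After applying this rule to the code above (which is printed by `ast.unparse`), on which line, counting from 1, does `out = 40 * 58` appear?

Transformed code:
process(limit)
out = out // 58
ix = nodes % 58
limit = ix == nodes
limit = nodes[out]
ix = 27
if ix <= nodes:
    limit = 1
else:
    nodes = handle(nodes)
ix = out // 58
out = 40 * 58
ix = nodes

12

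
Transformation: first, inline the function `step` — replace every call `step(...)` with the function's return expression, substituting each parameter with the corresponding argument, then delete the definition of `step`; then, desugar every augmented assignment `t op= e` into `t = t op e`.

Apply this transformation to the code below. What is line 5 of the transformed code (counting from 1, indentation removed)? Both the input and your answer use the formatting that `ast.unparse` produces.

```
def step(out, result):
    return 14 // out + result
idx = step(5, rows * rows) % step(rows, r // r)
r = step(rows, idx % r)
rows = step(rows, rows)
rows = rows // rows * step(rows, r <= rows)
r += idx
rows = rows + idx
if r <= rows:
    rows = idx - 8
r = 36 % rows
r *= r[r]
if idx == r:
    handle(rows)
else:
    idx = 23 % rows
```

Transformed code:
idx = (14 // 5 + rows * rows) % (14 // rows + r // r)
r = 14 // rows + idx % r
rows = 14 // rows + rows
rows = rows // rows * (14 // rows + (r <= rows))
r = r + idx
rows = rows + idx
if r <= rows:
    rows = idx - 8
r = 36 % rows
r = r * r[r]
if idx == r:
    handle(rows)
else:
    idx = 23 % rows

r = r + idx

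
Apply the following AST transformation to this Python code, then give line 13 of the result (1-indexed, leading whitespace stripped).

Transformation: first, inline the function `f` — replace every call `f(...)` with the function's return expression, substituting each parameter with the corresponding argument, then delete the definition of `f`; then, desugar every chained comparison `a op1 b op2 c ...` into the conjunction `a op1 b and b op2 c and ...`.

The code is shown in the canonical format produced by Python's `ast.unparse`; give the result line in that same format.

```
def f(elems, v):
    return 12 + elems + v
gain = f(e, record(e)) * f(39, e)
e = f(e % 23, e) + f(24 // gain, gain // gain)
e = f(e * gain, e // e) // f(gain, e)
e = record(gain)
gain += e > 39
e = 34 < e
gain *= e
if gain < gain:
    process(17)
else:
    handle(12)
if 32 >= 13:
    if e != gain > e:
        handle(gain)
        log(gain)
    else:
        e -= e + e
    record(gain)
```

if e != gain and gain > e:

Transformed code:
gain = (12 + e + record(e)) * (12 + 39 + e)
e = 12 + e % 23 + e + (12 + 24 // gain + gain // gain)
e = (12 + e * gain + e // e) // (12 + gain + e)
e = record(gain)
gain += e > 39
e = 34 < e
gain *= e
if gain < gain:
    process(17)
else:
    handle(12)
if 32 >= 13:
    if e != gain and gain > e:
        handle(gain)
        log(gain)
    else:
        e -= e + e
    record(gain)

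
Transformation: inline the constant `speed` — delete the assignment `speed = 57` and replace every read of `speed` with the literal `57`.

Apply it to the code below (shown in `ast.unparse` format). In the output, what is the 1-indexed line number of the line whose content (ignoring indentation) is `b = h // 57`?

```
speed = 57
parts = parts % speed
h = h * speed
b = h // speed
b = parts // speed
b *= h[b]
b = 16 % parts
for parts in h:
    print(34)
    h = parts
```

Transformed code:
parts = parts % 57
h = h * 57
b = h // 57
b = parts // 57
b *= h[b]
b = 16 % parts
for parts in h:
    print(34)
    h = parts

3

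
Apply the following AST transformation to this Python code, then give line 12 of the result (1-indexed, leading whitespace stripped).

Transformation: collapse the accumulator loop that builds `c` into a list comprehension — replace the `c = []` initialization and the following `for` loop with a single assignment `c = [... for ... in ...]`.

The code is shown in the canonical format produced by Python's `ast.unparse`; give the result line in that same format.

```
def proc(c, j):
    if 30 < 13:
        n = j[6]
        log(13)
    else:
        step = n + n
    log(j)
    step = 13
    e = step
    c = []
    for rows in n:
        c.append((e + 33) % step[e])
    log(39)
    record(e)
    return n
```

Transformed code:
def proc(c, j):
    if 30 < 13:
        n = j[6]
        log(13)
    else:
        step = n + n
    log(j)
    step = 13
    e = step
    c = [(e + 33) % step[e] for rows in n]
    log(39)
    record(e)
    return n

record(e)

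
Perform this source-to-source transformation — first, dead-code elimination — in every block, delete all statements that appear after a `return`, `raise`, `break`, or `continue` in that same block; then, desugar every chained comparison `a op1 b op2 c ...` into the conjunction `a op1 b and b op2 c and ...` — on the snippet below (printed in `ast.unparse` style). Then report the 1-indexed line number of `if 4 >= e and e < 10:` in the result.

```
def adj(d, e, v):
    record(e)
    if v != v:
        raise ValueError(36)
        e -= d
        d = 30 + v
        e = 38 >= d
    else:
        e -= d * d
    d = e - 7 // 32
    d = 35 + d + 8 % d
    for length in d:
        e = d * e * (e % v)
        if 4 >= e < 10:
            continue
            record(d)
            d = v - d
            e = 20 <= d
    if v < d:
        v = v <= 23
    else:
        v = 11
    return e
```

11

Transformed code:
def adj(d, e, v):
    record(e)
    if v != v:
        raise ValueError(36)
    else:
        e -= d * d
    d = e - 7 // 32
    d = 35 + d + 8 % d
    for length in d:
        e = d * e * (e % v)
        if 4 >= e and e < 10:
            continue
    if v < d:
        v = v <= 23
    else:
        v = 11
    return e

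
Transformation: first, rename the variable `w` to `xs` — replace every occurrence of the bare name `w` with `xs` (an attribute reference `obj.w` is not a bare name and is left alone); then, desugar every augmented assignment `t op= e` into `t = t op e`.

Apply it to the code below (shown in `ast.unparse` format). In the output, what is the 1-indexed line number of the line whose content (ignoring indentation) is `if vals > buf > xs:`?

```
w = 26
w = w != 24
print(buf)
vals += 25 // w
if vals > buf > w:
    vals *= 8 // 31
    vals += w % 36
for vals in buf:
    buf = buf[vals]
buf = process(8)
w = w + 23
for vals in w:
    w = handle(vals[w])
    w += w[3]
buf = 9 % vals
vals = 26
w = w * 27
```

Transformed code:
xs = 26
xs = xs != 24
print(buf)
vals = vals + 25 // xs
if vals > buf > xs:
    vals = vals * (8 // 31)
    vals = vals + xs % 36
for vals in buf:
    buf = buf[vals]
buf = process(8)
xs = xs + 23
for vals in xs:
    xs = handle(vals[xs])
    xs = xs + xs[3]
buf = 9 % vals
vals = 26
xs = xs * 27

5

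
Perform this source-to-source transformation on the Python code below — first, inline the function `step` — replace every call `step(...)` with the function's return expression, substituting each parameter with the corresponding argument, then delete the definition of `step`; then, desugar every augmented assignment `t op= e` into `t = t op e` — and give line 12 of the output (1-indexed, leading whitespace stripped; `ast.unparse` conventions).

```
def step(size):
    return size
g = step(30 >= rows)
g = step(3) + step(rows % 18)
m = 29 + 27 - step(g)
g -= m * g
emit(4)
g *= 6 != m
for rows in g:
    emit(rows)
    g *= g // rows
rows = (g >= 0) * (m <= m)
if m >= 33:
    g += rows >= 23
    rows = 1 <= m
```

Transformed code:
g = 30 >= rows
g = 3 + rows % 18
m = 29 + 27 - g
g = g - m * g
emit(4)
g = g * (6 != m)
for rows in g:
    emit(rows)
    g = g * (g // rows)
rows = (g >= 0) * (m <= m)
if m >= 33:
    g = g + (rows >= 23)
    rows = 1 <= m

g = g + (rows >= 23)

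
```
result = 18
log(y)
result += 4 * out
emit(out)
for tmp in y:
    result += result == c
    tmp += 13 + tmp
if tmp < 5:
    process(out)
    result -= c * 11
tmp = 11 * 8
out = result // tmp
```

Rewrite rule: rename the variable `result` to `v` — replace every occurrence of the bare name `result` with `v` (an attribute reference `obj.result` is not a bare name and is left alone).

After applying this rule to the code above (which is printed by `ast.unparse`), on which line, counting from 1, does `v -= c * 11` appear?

10

Transformed code:
v = 18
log(y)
v += 4 * out
emit(out)
for tmp in y:
    v += v == c
    tmp += 13 + tmp
if tmp < 5:
    process(out)
    v -= c * 11
tmp = 11 * 8
out = v // tmp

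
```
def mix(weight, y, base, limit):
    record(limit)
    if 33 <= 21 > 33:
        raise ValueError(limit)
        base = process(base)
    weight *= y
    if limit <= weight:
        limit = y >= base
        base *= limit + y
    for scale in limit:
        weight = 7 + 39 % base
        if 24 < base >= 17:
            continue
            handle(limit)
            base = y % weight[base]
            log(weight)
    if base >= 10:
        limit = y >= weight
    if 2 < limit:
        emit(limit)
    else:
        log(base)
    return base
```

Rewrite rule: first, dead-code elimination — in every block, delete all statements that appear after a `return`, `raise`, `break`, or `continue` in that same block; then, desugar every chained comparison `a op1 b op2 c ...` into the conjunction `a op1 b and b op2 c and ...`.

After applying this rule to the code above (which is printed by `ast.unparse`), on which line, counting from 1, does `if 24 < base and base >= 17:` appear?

Transformed code:
def mix(weight, y, base, limit):
    record(limit)
    if 33 <= 21 and 21 > 33:
        raise ValueError(limit)
    weight *= y
    if limit <= weight:
        limit = y >= base
        base *= limit + y
    for scale in limit:
        weight = 7 + 39 % base
        if 24 < base and base >= 17:
            continue
    if base >= 10:
        limit = y >= weight
    if 2 < limit:
        emit(limit)
    else:
        log(base)
    return base

11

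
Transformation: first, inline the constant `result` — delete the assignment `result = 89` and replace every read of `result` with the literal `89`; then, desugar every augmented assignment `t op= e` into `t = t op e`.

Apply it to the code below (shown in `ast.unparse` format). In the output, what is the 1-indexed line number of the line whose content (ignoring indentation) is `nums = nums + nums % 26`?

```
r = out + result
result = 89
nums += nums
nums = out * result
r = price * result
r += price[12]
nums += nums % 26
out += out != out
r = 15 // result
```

6

Transformed code:
r = out + 89
nums = nums + nums
nums = out * 89
r = price * 89
r = r + price[12]
nums = nums + nums % 26
out = out + (out != out)
r = 15 // 89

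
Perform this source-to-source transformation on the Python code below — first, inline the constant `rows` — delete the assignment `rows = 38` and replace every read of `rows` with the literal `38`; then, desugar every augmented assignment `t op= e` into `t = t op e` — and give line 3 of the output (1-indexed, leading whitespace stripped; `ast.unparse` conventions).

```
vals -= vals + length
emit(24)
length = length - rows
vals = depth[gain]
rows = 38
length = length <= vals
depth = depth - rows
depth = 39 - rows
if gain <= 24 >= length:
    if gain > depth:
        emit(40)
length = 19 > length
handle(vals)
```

length = length - 38

Transformed code:
vals = vals - (vals + length)
emit(24)
length = length - 38
vals = depth[gain]
length = length <= vals
depth = depth - 38
depth = 39 - 38
if gain <= 24 >= length:
    if gain > depth:
        emit(40)
length = 19 > length
handle(vals)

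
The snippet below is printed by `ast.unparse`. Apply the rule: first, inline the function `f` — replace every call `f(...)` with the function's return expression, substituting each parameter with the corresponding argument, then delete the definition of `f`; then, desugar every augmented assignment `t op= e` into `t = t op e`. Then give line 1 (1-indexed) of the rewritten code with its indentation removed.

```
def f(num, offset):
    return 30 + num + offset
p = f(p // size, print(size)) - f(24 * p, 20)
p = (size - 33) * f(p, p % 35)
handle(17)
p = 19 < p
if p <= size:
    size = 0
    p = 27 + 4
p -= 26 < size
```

Transformed code:
p = 30 + p // size + print(size) - (30 + 24 * p + 20)
p = (size - 33) * (30 + p + p % 35)
handle(17)
p = 19 < p
if p <= size:
    size = 0
    p = 27 + 4
p = p - (26 < size)

p = 30 + p // size + print(size) - (30 + 24 * p + 20)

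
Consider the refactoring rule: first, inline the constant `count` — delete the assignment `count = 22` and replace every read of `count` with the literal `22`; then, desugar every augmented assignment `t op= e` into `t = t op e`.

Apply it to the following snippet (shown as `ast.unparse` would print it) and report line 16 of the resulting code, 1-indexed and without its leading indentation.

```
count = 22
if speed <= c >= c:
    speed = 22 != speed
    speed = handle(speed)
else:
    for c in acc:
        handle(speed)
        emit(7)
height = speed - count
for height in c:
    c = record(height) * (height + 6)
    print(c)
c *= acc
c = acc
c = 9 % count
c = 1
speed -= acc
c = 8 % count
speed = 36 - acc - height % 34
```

Transformed code:
if speed <= c >= c:
    speed = 22 != speed
    speed = handle(speed)
else:
    for c in acc:
        handle(speed)
        emit(7)
height = speed - 22
for height in c:
    c = record(height) * (height + 6)
    print(c)
c = c * acc
c = acc
c = 9 % 22
c = 1
speed = speed - acc
c = 8 % 22
speed = 36 - acc - height % 34

speed = speed - acc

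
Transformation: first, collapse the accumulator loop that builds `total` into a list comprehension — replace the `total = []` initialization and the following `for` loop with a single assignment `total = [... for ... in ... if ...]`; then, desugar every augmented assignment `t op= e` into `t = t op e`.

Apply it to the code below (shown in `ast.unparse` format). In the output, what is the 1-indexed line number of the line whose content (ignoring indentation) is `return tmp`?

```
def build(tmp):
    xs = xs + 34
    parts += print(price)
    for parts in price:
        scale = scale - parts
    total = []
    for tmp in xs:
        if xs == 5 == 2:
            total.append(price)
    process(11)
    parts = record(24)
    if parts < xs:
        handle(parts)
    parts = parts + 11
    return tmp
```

12

Transformed code:
def build(tmp):
    xs = xs + 34
    parts = parts + print(price)
    for parts in price:
        scale = scale - parts
    total = [price for tmp in xs if xs == 5 == 2]
    process(11)
    parts = record(24)
    if parts < xs:
        handle(parts)
    parts = parts + 11
    return tmp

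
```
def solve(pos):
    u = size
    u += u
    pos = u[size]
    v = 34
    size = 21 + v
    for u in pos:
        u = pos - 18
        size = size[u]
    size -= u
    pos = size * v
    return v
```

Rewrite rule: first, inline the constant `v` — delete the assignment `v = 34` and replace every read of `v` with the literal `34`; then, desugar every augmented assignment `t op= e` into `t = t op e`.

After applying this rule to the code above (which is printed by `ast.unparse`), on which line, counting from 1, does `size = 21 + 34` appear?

5

Transformed code:
def solve(pos):
    u = size
    u = u + u
    pos = u[size]
    size = 21 + 34
    for u in pos:
        u = pos - 18
        size = size[u]
    size = size - u
    pos = size * 34
    return 34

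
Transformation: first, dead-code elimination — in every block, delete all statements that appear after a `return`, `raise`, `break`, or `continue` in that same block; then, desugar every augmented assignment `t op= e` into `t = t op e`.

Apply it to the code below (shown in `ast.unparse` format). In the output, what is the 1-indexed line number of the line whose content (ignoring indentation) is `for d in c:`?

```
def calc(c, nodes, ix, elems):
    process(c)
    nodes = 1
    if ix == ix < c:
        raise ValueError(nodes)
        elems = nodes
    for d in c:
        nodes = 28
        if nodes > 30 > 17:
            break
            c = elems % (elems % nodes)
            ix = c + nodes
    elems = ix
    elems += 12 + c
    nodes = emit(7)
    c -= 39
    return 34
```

Transformed code:
def calc(c, nodes, ix, elems):
    process(c)
    nodes = 1
    if ix == ix < c:
        raise ValueError(nodes)
    for d in c:
        nodes = 28
        if nodes > 30 > 17:
            break
    elems = ix
    elems = elems + (12 + c)
    nodes = emit(7)
    c = c - 39
    return 34

6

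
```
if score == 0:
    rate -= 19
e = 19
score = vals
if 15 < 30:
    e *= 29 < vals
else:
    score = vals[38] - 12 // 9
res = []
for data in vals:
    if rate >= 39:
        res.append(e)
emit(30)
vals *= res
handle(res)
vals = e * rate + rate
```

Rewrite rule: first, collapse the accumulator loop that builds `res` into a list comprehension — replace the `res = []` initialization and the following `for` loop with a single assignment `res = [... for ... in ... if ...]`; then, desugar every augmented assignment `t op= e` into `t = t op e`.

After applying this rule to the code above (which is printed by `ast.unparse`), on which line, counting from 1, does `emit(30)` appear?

Transformed code:
if score == 0:
    rate = rate - 19
e = 19
score = vals
if 15 < 30:
    e = e * (29 < vals)
else:
    score = vals[38] - 12 // 9
res = [e for data in vals if rate >= 39]
emit(30)
vals = vals * res
handle(res)
vals = e * rate + rate

10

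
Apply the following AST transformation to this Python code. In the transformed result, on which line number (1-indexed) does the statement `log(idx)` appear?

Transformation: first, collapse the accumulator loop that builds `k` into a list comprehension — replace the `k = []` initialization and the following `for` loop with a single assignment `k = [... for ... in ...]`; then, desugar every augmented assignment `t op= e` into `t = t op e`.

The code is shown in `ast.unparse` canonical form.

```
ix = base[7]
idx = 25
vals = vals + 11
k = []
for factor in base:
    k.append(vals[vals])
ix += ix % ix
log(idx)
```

6

Transformed code:
ix = base[7]
idx = 25
vals = vals + 11
k = [vals[vals] for factor in base]
ix = ix + ix % ix
log(idx)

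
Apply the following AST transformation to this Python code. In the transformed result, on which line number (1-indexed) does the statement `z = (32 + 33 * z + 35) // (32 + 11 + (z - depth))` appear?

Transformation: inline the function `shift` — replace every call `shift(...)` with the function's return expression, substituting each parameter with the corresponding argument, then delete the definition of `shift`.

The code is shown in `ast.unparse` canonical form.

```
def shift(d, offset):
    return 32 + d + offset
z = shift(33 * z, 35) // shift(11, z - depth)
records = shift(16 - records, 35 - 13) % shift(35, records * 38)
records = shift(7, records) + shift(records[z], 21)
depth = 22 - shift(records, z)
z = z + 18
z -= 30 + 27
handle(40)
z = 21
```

Transformed code:
z = (32 + 33 * z + 35) // (32 + 11 + (z - depth))
records = (32 + (16 - records) + (35 - 13)) % (32 + 35 + records * 38)
records = 32 + 7 + records + (32 + records[z] + 21)
depth = 22 - (32 + records + z)
z = z + 18
z -= 30 + 27
handle(40)
z = 21

1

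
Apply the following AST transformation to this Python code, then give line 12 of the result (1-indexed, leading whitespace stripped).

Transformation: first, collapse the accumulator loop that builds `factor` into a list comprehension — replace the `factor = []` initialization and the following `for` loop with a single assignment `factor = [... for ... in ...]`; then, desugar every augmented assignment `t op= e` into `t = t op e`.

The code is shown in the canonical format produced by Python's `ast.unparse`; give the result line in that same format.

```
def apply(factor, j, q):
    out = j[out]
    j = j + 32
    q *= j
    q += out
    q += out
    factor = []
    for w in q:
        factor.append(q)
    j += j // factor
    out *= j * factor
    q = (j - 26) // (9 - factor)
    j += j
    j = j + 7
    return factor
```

Transformed code:
def apply(factor, j, q):
    out = j[out]
    j = j + 32
    q = q * j
    q = q + out
    q = q + out
    factor = [q for w in q]
    j = j + j // factor
    out = out * (j * factor)
    q = (j - 26) // (9 - factor)
    j = j + j
    j = j + 7
    return factor

j = j + 7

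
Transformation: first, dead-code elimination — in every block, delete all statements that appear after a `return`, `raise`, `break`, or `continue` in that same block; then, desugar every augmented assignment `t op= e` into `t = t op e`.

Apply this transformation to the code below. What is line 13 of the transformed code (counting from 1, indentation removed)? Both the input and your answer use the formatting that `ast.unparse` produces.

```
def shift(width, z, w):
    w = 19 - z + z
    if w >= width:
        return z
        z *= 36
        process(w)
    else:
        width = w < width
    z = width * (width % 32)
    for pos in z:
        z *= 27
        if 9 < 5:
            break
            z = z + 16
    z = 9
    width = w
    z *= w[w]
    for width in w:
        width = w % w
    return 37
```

width = w

Transformed code:
def shift(width, z, w):
    w = 19 - z + z
    if w >= width:
        return z
    else:
        width = w < width
    z = width * (width % 32)
    for pos in z:
        z = z * 27
        if 9 < 5:
            break
    z = 9
    width = w
    z = z * w[w]
    for width in w:
        width = w % w
    return 37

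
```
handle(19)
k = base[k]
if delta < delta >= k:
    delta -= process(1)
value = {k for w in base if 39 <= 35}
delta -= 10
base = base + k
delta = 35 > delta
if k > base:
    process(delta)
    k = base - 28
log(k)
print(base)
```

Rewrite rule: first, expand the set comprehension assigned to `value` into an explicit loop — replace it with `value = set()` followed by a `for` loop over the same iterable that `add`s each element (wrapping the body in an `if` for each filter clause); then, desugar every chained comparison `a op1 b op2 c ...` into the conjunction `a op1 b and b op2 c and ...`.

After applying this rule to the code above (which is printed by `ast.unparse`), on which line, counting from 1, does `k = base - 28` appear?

Transformed code:
handle(19)
k = base[k]
if delta < delta and delta >= k:
    delta -= process(1)
value = set()
for w in base:
    if 39 <= 35:
        value.add(k)
delta -= 10
base = base + k
delta = 35 > delta
if k > base:
    process(delta)
    k = base - 28
log(k)
print(base)

14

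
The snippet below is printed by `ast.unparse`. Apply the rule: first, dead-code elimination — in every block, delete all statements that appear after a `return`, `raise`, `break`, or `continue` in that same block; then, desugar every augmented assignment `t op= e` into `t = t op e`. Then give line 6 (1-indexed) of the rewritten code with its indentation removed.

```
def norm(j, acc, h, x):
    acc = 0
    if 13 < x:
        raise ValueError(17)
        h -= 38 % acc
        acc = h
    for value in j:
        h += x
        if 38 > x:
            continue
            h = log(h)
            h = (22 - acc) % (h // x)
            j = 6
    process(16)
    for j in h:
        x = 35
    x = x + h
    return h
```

Transformed code:
def norm(j, acc, h, x):
    acc = 0
    if 13 < x:
        raise ValueError(17)
    for value in j:
        h = h + x
        if 38 > x:
            continue
    process(16)
    for j in h:
        x = 35
    x = x + h
    return h

h = h + x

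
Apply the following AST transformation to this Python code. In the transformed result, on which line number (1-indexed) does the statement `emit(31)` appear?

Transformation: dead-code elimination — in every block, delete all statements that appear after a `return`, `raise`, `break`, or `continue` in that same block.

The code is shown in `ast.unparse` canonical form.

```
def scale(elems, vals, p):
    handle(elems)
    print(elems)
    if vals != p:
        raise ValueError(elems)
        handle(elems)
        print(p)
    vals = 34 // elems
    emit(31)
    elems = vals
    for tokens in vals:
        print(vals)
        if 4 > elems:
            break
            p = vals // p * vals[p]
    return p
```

7

Transformed code:
def scale(elems, vals, p):
    handle(elems)
    print(elems)
    if vals != p:
        raise ValueError(elems)
    vals = 34 // elems
    emit(31)
    elems = vals
    for tokens in vals:
        print(vals)
        if 4 > elems:
            break
    return p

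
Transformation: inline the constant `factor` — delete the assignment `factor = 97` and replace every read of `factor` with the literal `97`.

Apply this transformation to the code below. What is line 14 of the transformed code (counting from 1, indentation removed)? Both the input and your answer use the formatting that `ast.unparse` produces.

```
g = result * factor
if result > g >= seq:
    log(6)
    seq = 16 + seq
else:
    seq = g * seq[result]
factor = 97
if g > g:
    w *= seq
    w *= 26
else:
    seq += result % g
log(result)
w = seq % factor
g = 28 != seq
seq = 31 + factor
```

g = 28 != seq

Transformed code:
g = result * 97
if result > g >= seq:
    log(6)
    seq = 16 + seq
else:
    seq = g * seq[result]
if g > g:
    w *= seq
    w *= 26
else:
    seq += result % g
log(result)
w = seq % 97
g = 28 != seq
seq = 31 + 97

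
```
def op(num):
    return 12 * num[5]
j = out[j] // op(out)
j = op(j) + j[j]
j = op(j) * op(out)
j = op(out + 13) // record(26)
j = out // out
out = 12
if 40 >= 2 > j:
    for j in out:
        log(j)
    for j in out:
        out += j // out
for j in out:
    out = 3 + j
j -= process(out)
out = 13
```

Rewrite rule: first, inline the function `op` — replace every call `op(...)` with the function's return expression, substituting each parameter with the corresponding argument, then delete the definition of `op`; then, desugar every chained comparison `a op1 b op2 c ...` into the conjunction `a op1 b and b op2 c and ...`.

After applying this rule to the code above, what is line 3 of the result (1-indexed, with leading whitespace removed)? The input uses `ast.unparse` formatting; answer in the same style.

Transformed code:
j = out[j] // (12 * out[5])
j = 12 * j[5] + j[j]
j = 12 * j[5] * (12 * out[5])
j = 12 * (out + 13)[5] // record(26)
j = out // out
out = 12
if 40 >= 2 and 2 > j:
    for j in out:
        log(j)
    for j in out:
        out += j // out
for j in out:
    out = 3 + j
j -= process(out)
out = 13

j = 12 * j[5] * (12 * out[5])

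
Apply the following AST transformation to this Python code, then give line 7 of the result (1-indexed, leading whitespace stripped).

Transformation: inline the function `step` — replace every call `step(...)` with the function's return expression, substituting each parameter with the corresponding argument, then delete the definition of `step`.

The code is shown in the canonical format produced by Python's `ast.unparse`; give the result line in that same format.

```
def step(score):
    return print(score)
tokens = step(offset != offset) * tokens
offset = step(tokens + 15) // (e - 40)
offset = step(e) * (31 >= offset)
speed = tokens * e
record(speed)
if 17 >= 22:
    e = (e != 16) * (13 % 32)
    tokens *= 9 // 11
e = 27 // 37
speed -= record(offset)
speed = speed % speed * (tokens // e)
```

e = (e != 16) * (13 % 32)

Transformed code:
tokens = print(offset != offset) * tokens
offset = print(tokens + 15) // (e - 40)
offset = print(e) * (31 >= offset)
speed = tokens * e
record(speed)
if 17 >= 22:
    e = (e != 16) * (13 % 32)
    tokens *= 9 // 11
e = 27 // 37
speed -= record(offset)
speed = speed % speed * (tokens // e)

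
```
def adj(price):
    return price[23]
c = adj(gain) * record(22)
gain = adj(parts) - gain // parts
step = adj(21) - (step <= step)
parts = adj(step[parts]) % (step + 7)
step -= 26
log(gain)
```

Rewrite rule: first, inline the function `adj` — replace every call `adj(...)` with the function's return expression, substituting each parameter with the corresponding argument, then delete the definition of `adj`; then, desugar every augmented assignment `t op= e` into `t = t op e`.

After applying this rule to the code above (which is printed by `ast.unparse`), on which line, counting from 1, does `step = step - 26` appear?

5

Transformed code:
c = gain[23] * record(22)
gain = parts[23] - gain // parts
step = 21[23] - (step <= step)
parts = step[parts][23] % (step + 7)
step = step - 26
log(gain)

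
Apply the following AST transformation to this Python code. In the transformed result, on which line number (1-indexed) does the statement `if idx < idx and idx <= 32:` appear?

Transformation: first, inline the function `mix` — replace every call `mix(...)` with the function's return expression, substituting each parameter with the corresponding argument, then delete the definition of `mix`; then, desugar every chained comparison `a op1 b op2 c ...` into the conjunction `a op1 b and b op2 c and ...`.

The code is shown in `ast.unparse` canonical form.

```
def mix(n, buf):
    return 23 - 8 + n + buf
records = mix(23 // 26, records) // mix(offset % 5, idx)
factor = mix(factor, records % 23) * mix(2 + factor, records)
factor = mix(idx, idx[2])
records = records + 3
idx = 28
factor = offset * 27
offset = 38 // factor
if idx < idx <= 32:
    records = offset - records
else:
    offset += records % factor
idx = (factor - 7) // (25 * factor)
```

8

Transformed code:
records = (23 - 8 + 23 // 26 + records) // (23 - 8 + offset % 5 + idx)
factor = (23 - 8 + factor + records % 23) * (23 - 8 + (2 + factor) + records)
factor = 23 - 8 + idx + idx[2]
records = records + 3
idx = 28
factor = offset * 27
offset = 38 // factor
if idx < idx and idx <= 32:
    records = offset - records
else:
    offset += records % factor
idx = (factor - 7) // (25 * factor)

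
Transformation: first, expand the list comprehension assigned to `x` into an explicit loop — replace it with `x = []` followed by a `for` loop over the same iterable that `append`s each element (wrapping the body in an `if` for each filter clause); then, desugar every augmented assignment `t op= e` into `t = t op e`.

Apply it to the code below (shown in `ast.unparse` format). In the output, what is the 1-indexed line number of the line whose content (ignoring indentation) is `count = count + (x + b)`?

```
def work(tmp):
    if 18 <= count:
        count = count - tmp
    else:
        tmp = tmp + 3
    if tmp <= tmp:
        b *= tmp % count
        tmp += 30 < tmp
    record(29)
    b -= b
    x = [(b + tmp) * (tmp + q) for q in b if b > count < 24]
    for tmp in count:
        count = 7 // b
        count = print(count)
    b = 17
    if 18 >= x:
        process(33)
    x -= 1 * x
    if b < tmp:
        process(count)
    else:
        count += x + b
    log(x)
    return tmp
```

25

Transformed code:
def work(tmp):
    if 18 <= count:
        count = count - tmp
    else:
        tmp = tmp + 3
    if tmp <= tmp:
        b = b * (tmp % count)
        tmp = tmp + (30 < tmp)
    record(29)
    b = b - b
    x = []
    for q in b:
        if b > count < 24:
            x.append((b + tmp) * (tmp + q))
    for tmp in count:
        count = 7 // b
        count = print(count)
    b = 17
    if 18 >= x:
        process(33)
    x = x - 1 * x
    if b < tmp:
        process(count)
    else:
        count = count + (x + b)
    log(x)
    return tmp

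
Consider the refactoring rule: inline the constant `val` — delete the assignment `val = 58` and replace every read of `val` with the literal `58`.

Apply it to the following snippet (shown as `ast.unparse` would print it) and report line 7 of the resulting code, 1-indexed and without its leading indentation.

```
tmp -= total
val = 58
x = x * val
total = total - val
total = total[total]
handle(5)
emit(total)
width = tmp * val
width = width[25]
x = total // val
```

Transformed code:
tmp -= total
x = x * 58
total = total - 58
total = total[total]
handle(5)
emit(total)
width = tmp * 58
width = width[25]
x = total // 58

width = tmp * 58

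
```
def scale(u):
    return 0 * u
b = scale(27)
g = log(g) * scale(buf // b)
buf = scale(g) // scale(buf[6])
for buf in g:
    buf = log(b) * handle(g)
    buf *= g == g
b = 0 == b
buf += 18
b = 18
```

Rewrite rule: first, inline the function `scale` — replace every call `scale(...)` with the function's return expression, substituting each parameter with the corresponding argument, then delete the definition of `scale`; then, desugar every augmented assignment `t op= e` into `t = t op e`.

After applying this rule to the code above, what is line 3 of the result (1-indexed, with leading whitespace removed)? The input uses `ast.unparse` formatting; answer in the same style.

buf = 0 * g // (0 * buf[6])

Transformed code:
b = 0 * 27
g = log(g) * (0 * (buf // b))
buf = 0 * g // (0 * buf[6])
for buf in g:
    buf = log(b) * handle(g)
    buf = buf * (g == g)
b = 0 == b
buf = buf + 18
b = 18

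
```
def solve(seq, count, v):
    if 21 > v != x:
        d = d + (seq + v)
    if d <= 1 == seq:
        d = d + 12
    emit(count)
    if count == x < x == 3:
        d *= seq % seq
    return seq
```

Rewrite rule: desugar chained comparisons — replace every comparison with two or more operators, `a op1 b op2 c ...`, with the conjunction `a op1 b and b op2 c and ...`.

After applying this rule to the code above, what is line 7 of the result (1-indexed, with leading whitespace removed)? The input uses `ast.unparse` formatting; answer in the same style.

if count == x and x < x and (x == 3):

Transformed code:
def solve(seq, count, v):
    if 21 > v and v != x:
        d = d + (seq + v)
    if d <= 1 and 1 == seq:
        d = d + 12
    emit(count)
    if count == x and x < x and (x == 3):
        d *= seq % seq
    return seq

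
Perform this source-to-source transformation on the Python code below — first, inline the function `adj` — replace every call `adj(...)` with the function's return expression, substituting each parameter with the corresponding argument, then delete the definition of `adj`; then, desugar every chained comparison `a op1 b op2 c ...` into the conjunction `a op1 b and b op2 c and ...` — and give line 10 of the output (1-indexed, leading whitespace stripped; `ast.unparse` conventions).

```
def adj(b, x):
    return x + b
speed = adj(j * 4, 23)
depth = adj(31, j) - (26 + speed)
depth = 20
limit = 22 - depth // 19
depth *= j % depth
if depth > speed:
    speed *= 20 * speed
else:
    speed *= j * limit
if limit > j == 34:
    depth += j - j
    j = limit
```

if limit > j and j == 34:

Transformed code:
speed = 23 + j * 4
depth = j + 31 - (26 + speed)
depth = 20
limit = 22 - depth // 19
depth *= j % depth
if depth > speed:
    speed *= 20 * speed
else:
    speed *= j * limit
if limit > j and j == 34:
    depth += j - j
    j = limit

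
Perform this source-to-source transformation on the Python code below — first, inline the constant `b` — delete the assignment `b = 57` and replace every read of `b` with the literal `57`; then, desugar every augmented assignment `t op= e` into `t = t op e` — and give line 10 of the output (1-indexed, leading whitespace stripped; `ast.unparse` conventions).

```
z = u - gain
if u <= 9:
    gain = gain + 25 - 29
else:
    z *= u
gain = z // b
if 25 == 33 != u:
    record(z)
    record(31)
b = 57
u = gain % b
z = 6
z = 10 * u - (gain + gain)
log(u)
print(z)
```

u = gain % 57

Transformed code:
z = u - gain
if u <= 9:
    gain = gain + 25 - 29
else:
    z = z * u
gain = z // 57
if 25 == 33 != u:
    record(z)
    record(31)
u = gain % 57
z = 6
z = 10 * u - (gain + gain)
log(u)
print(z)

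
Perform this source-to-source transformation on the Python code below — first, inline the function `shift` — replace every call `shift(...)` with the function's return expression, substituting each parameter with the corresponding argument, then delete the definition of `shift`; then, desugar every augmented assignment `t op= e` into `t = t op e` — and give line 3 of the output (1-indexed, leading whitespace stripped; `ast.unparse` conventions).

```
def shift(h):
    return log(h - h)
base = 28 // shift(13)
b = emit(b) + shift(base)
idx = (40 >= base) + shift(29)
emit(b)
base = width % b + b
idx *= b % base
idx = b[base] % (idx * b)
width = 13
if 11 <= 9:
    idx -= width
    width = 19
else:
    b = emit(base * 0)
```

Transformed code:
base = 28 // log(13 - 13)
b = emit(b) + log(base - base)
idx = (40 >= base) + log(29 - 29)
emit(b)
base = width % b + b
idx = idx * (b % base)
idx = b[base] % (idx * b)
width = 13
if 11 <= 9:
    idx = idx - width
    width = 19
else:
    b = emit(base * 0)

idx = (40 >= base) + log(29 - 29)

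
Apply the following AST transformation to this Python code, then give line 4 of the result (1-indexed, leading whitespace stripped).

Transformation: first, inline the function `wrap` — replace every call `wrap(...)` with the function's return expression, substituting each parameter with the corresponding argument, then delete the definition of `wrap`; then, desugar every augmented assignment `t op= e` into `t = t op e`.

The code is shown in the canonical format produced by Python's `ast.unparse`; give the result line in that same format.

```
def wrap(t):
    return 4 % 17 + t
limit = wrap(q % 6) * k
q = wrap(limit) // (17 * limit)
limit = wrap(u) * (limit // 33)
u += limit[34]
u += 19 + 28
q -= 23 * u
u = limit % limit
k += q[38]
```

u = u + limit[34]

Transformed code:
limit = (4 % 17 + q % 6) * k
q = (4 % 17 + limit) // (17 * limit)
limit = (4 % 17 + u) * (limit // 33)
u = u + limit[34]
u = u + (19 + 28)
q = q - 23 * u
u = limit % limit
k = k + q[38]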